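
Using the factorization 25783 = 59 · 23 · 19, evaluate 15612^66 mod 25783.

23852

Mod 59: 15612 ≡ 36; by Fermat, exponent reduces to 66 mod 58 = 8; 36^8 ≡ 16 (mod 59).
Mod 23: 15612 ≡ 18; since 22 | 66, by Fermat 18^66 ≡ 1 (mod 23).
Mod 19: 15612 ≡ 13; by Fermat, exponent reduces to 66 mod 18 = 12; 13^12 ≡ 7 (mod 19).
Combine by CRT: x ≡ 16 (mod 59), x ≡ 1 (mod 23), x ≡ 7 (mod 19) ⇒ x ≡ 23852 (mod 25783).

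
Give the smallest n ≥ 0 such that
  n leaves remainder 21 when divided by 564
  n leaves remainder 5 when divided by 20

Combine the congruences pairwise.
gcd(564, 20) = 4 and 4 | (5 − 21), so the pair is consistent; merging gives n ≡ 585 (mod 2820), where 2820 = lcm(564, 20).
The solution is unique modulo lcm(564, 20) = 2820.

585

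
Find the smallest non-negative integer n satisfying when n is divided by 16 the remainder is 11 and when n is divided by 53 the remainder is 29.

347

From n ≡ 11 (mod 16) write n = 11 + 16t. Substituting into n ≡ 29 (mod 53) gives 16t ≡ 18 (mod 53), and since 16⁻¹ ≡ 10 (mod 53), t ≡ 21. Hence n ≡ 11 + 16·21 = 347 (mod 848).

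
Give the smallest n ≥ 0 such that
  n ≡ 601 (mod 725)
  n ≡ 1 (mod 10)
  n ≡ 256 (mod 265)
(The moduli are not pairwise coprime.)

67301

gcd(725, 10) = 5 and 5 | (1 − 601), so the pair is consistent; merging gives n ≡ 601 (mod 1450), where 1450 = lcm(725, 10).
gcd(1450, 265) = 5 and 5 | (256 − 601), so the pair is consistent; merging gives n ≡ 67301 (mod 76850), where 76850 = lcm(1450, 265).
The solution is unique modulo lcm(725, 10, 265) = 76850.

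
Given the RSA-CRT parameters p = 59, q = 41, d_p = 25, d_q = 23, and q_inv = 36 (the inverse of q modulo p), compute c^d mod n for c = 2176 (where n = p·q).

1203

m₁ = c^(d_p) mod p: c ≡ 52 (mod 59), and 52^25 mod 59 = 23.
m₂ = c^(d_q) mod q: c ≡ 3 (mod 41), and 3^23 mod 41 = 14.
h = q_inv·(m₁ − m₂) mod p = 36·(23 − 14) mod 59 = 29.
m = m₂ + h·q = 14 + 29·41 = 1203.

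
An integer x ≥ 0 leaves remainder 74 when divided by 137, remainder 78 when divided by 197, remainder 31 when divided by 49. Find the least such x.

The moduli are pairwise coprime; N = 137·197·49 = 1322461.
N/137 = 9653; 9653 ≡ 63 (mod 137); 63·87 ≡ 1, so inverse 87.
N/197 = 6713; 6713 ≡ 15 (mod 197); 15·92 ≡ 1, so inverse 92.
N/49 = 26989; 26989 ≡ 39 (mod 49); 39·44 ≡ 1, so inverse 44.
x ≡ 74·9653·87 + 78·6713·92 + 31·26989·44 = 147131498.
147131498 mod 1322461 = 338327.

338327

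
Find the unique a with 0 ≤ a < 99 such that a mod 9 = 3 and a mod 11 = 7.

From a ≡ 3 (mod 9) write a = 3 + 9t. Substituting into a ≡ 7 (mod 11) gives 9t ≡ 4 (mod 11), and since 9⁻¹ ≡ 5 (mod 11), t ≡ 9. Hence a ≡ 3 + 9·9 = 84 (mod 99).

84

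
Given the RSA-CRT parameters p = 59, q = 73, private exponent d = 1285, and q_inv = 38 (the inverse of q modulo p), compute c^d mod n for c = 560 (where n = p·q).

d_p = d mod (p−1) = 1285 mod 58 = 9; d_q = d mod (q−1) = 61.
m₁ = c^(d_p) mod p: c ≡ 29 (mod 59), and 29^9 mod 59 = 28.
m₂ = c^(d_q) mod q: c ≡ 49 (mod 73), and 49^61 mod 73 = 49.
h = q_inv·(m₁ − m₂) mod p = 38·(28 − 49) mod 59 = 28.
m = m₂ + h·q = 49 + 28·73 = 2093.

2093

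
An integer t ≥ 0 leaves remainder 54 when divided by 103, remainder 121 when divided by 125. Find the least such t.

Combine the congruences pairwise.
From t ≡ 54 (mod 103) write t = 54 + 103s. Substituting into t ≡ 121 (mod 125) gives 103s ≡ 67 (mod 125), and since 103⁻¹ ≡ 17 (mod 125), s ≡ 14. Hence t ≡ 54 + 103·14 = 1496 (mod 12875).

1496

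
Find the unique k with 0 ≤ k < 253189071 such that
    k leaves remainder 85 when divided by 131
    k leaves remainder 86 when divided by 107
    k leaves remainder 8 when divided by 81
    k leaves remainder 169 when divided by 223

184008842

The moduli are pairwise coprime; N = 131·107·81·223 = 253189071.
N/131 = 1932741; 1932741 ≡ 98 (mod 131); 98·127 ≡ 1, so inverse 127.
N/107 = 2366253; 2366253 ≡ 55 (mod 107); 55·72 ≡ 1, so inverse 72.
N/81 = 3125791; 3125791 ≡ 1 (mod 81), inverse 1.
N/223 = 1135377; 1135377 ≡ 84 (mod 223); 84·77 ≡ 1, so inverse 77.
k ≡ 85·1932741·127 + 86·2366253·72 + 8·3125791·1 + 169·1135377·77 = 50315444900.
50315444900 mod 253189071 = 184008842.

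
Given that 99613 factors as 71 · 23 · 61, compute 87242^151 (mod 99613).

Mod 71: 87242 ≡ 54; by Fermat, exponent reduces to 151 mod 70 = 11; 54^11 ≡ 54 (mod 71).
Mod 23: 87242 ≡ 3; by Fermat, exponent reduces to 151 mod 22 = 19; 3^19 ≡ 6 (mod 23).
Mod 61: 87242 ≡ 12; by Fermat, exponent reduces to 151 mod 60 = 31; 12^31 ≡ 12 (mod 61).
Combine by CRT: x ≡ 54 (mod 71), x ≡ 6 (mod 23), x ≡ 12 (mod 61) ⇒ x ≡ 17946 (mod 99613).

17946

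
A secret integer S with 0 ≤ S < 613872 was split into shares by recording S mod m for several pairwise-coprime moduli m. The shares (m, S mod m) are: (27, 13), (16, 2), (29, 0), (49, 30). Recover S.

Combine the congruences pairwise.
From S ≡ 13 (mod 27) write S = 13 + 27t. Substituting into S ≡ 2 (mod 16) gives 27t ≡ 5 (mod 16), and since 11⁻¹ ≡ 3 (mod 16), t ≡ 15. Hence S ≡ 13 + 27·15 = 418 (mod 432).
From S ≡ 418 (mod 432) write S = 418 + 432t. Substituting into S ≡ 0 (mod 29) gives 432t ≡ 17 (mod 29), and since 26⁻¹ ≡ 19 (mod 29), t ≡ 4. Hence S ≡ 418 + 432·4 = 2146 (mod 12528).
From S ≡ 2146 (mod 12528) write S = 2146 + 12528t. Substituting into S ≡ 30 (mod 49) gives 12528t ≡ 40 (mod 49), and since 33⁻¹ ≡ 3 (mod 49), t ≡ 22. Hence S ≡ 2146 + 12528·22 = 277762 (mod 613872).

277762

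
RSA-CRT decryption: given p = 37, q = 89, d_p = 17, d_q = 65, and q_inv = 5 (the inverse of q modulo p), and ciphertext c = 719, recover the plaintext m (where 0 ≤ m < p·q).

2449

m₁ = c^(d_p) mod p: c ≡ 16 (mod 37), and 16^17 mod 37 = 7.
m₂ = c^(d_q) mod q: c ≡ 7 (mod 89), and 7^65 mod 89 = 46.
h = q_inv·(m₁ − m₂) mod p = 5·(7 − 46) mod 37 = 27.
m = m₂ + h·q = 46 + 27·89 = 2449.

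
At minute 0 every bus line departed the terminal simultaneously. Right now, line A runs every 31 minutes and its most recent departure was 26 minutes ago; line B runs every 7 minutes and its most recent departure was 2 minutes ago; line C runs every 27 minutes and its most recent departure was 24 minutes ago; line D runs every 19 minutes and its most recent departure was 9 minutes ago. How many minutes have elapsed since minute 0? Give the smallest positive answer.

The moduli are pairwise coprime; N = 31·7·27·19 = 111321.
N/31 = 3591; 3591 ≡ 26 (mod 31); 26·6 ≡ 1, so inverse 6.
N/7 = 15903; 15903 ≡ 6 (mod 7); 6·6 ≡ 1, so inverse 6.
N/27 = 4123; 4123 ≡ 19 (mod 27); 19·10 ≡ 1, so inverse 10.
N/19 = 5859; 5859 ≡ 7 (mod 19); 7·11 ≡ 1, so inverse 11.
t ≡ 26·3591·6 + 2·15903·6 + 24·4123·10 + 9·5859·11 = 2320593.
2320593 mod 111321 = 94173.

94173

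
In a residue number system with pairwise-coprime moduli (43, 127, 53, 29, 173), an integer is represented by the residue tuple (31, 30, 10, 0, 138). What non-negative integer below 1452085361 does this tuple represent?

Combine the congruences pairwise.
From x ≡ 31 (mod 43) write x = 31 + 43t. Substituting into x ≡ 30 (mod 127) gives 43t ≡ 126 (mod 127), and since 43⁻¹ ≡ 65 (mod 127), t ≡ 62. Hence x ≡ 31 + 43·62 = 2697 (mod 5461).
From x ≡ 2697 (mod 5461) write x = 2697 + 5461t. Substituting into x ≡ 10 (mod 53) gives 5461t ≡ 16 (mod 53), and since 2⁻¹ ≡ 27 (mod 53), t ≡ 8. Hence x ≡ 2697 + 5461·8 = 46385 (mod 289433).
From x ≡ 46385 (mod 289433) write x = 46385 + 289433t. Substituting into x ≡ 0 (mod 29) gives 289433t ≡ 15 (mod 29), and since 13⁻¹ ≡ 9 (mod 29), t ≡ 19. Hence x ≡ 46385 + 289433·19 = 5545612 (mod 8393557).
From x ≡ 5545612 (mod 8393557) write x = 5545612 + 8393557t. Substituting into x ≡ 138 (mod 173) gives 8393557t ≡ 41 (mod 173), and since 116⁻¹ ≡ 88 (mod 173), t ≡ 148. Hence x ≡ 5545612 + 8393557·148 = 1247792048 (mod 1452085361).

1247792048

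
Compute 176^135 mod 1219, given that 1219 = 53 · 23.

40

Mod 53: 176 ≡ 17; by Fermat, exponent reduces to 135 mod 52 = 31; 17^31 ≡ 40 (mod 53).
Mod 23: 176 ≡ 15; by Fermat, exponent reduces to 135 mod 22 = 3; 15^3 ≡ 17 (mod 23).
Combine by CRT: x ≡ 40 (mod 53), x ≡ 17 (mod 23) ⇒ x ≡ 40 (mod 1219).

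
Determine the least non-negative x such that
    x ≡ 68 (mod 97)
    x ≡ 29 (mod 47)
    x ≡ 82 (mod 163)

322496

The moduli are pairwise coprime; N = 97·47·163 = 743117.
N/97 = 7661; 7661 ≡ 95 (mod 97); 95·48 ≡ 1, so inverse 48.
N/47 = 15811; 15811 ≡ 19 (mod 47); 19·5 ≡ 1, so inverse 5.
N/163 = 4559; 4559 ≡ 158 (mod 163); 158·65 ≡ 1, so inverse 65.
x ≡ 68·7661·48 + 29·15811·5 + 82·4559·65 = 51597569.
51597569 mod 743117 = 322496.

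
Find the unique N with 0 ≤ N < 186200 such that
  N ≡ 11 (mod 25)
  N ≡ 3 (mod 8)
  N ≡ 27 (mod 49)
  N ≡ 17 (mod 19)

177211

From N ≡ 11 (mod 25) write N = 11 + 25t. Substituting into N ≡ 3 (mod 8) gives 25t ≡ 0 (mod 8), and since 1⁻¹ ≡ 1 (mod 8), t ≡ 0. Hence N ≡ 11 + 25·0 = 11 (mod 200).
From N ≡ 11 (mod 200) write N = 11 + 200t. Substituting into N ≡ 27 (mod 49) gives 200t ≡ 16 (mod 49), and since 4⁻¹ ≡ 37 (mod 49), t ≡ 4. Hence N ≡ 11 + 200·4 = 811 (mod 9800).
From N ≡ 811 (mod 9800) write N = 811 + 9800t. Substituting into N ≡ 17 (mod 19) gives 9800t ≡ 4 (mod 19), and since 15⁻¹ ≡ 14 (mod 19), t ≡ 18. Hence N ≡ 811 + 9800·18 = 177211 (mod 186200).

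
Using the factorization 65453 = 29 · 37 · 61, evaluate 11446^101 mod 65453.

30214

Mod 29: 11446 ≡ 20; by Fermat, exponent reduces to 101 mod 28 = 17; 20^17 ≡ 25 (mod 29).
Mod 37: 11446 ≡ 13; by Fermat, exponent reduces to 101 mod 36 = 29; 13^29 ≡ 22 (mod 37).
Mod 61: 11446 ≡ 39; by Fermat, exponent reduces to 101 mod 60 = 41; 39^41 ≡ 19 (mod 61).
Combine by CRT: x ≡ 25 (mod 29), x ≡ 22 (mod 37), x ≡ 19 (mod 61) ⇒ x ≡ 30214 (mod 65453).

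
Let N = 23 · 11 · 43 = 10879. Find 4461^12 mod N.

Mod 23: 4461 ≡ 22; 22^12 ≡ 1 (mod 23).
Mod 11: 4461 ≡ 6; by Fermat, exponent reduces to 12 mod 10 = 2; 6^2 ≡ 3 (mod 11).
Mod 43: 4461 ≡ 32; 32^12 ≡ 16 (mod 43).
Combine by CRT: x ≡ 1 (mod 23), x ≡ 3 (mod 11), x ≡ 16 (mod 43) ⇒ x ≡ 8143 (mod 10879).

8143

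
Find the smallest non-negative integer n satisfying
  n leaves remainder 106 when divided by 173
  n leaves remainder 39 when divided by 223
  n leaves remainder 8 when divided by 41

209436

From n ≡ 106 (mod 173) write n = 106 + 173t. Substituting into n ≡ 39 (mod 223) gives 173t ≡ 156 (mod 223), and since 173⁻¹ ≡ 165 (mod 223), t ≡ 95. Hence n ≡ 106 + 173·95 = 16541 (mod 38579).
From n ≡ 16541 (mod 38579) write n = 16541 + 38579t. Substituting into n ≡ 8 (mod 41) gives 38579t ≡ 31 (mod 41), and since 39⁻¹ ≡ 20 (mod 41), t ≡ 5. Hence n ≡ 16541 + 38579·5 = 209436 (mod 1581739).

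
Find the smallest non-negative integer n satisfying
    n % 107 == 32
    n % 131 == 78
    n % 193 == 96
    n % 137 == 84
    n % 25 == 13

The moduli are pairwise coprime; M = 107·131·193·137·25 = 9265587425.
M/107 = 86594275; 86594275 ≡ 31 (mod 107); 31·38 ≡ 1, so inverse 38.
M/131 = 70729675; 70729675 ≡ 24 (mod 131); 24·71 ≡ 1, so inverse 71.
M/193 = 48008225; 48008225 ≡ 54 (mod 193); 54·168 ≡ 1, so inverse 168.
M/137 = 67632025; 67632025 ≡ 57 (mod 137); 57·125 ≡ 1, so inverse 125.
M/25 = 370623497; 370623497 ≡ 22 (mod 25); 22·8 ≡ 1, so inverse 8.
n ≡ 32·86594275·38 + 78·70729675·71 + 96·48008225·168 + 84·67632025·125 + 13·370623497·8 = 2019957337538.
2019957337538 mod 9265587425 = 59278888.

59278888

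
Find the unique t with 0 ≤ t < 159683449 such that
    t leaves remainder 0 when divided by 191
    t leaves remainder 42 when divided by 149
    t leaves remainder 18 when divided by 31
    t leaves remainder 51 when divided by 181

From t ≡ 0 (mod 191) write t = 0 + 191s. Substituting into t ≡ 42 (mod 149) gives 191s ≡ 42 (mod 149), and since 42⁻¹ ≡ 110 (mod 149), s ≡ 1. Hence t ≡ 0 + 191·1 = 191 (mod 28459).
From t ≡ 191 (mod 28459) write t = 191 + 28459s. Substituting into t ≡ 18 (mod 31) gives 28459s ≡ 13 (mod 31), and since 1⁻¹ ≡ 1 (mod 31), s ≡ 13. Hence t ≡ 191 + 28459·13 = 370158 (mod 882229).
From t ≡ 370158 (mod 882229) write t = 370158 + 882229s. Substituting into t ≡ 51 (mod 181) gives 882229s ≡ 38 (mod 181), and since 35⁻¹ ≡ 150 (mod 181), s ≡ 89. Hence t ≡ 370158 + 882229·89 = 78888539 (mod 159683449).

78888539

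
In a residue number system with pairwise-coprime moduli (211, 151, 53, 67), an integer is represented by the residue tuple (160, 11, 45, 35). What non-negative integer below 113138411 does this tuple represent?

Combine the congruences pairwise.
From x ≡ 160 (mod 211) write x = 160 + 211t. Substituting into x ≡ 11 (mod 151) gives 211t ≡ 2 (mod 151), and since 60⁻¹ ≡ 73 (mod 151), t ≡ 146. Hence x ≡ 160 + 211·146 = 30966 (mod 31861).
From x ≡ 30966 (mod 31861) write x = 30966 + 31861t. Substituting into x ≡ 45 (mod 53) gives 31861t ≡ 31 (mod 53), and since 8⁻¹ ≡ 20 (mod 53), t ≡ 37. Hence x ≡ 30966 + 31861·37 = 1209823 (mod 1688633).
From x ≡ 1209823 (mod 1688633) write x = 1209823 + 1688633t. Substituting into x ≡ 35 (mod 67) gives 1688633t ≡ 31 (mod 67), and since 32⁻¹ ≡ 44 (mod 67), t ≡ 24. Hence x ≡ 1209823 + 1688633·24 = 41737015 (mod 113138411).

41737015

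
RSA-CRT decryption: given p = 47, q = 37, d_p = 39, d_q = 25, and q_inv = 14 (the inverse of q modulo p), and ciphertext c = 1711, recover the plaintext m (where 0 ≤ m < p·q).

904

m₁ = c^(d_p) mod p: c ≡ 19 (mod 47), and 19^39 mod 47 = 11.
m₂ = c^(d_q) mod q: c ≡ 9 (mod 37), and 9^25 mod 37 = 16.
h = q_inv·(m₁ − m₂) mod p = 14·(11 − 16) mod 47 = 24.
m = m₂ + h·q = 16 + 24·37 = 904.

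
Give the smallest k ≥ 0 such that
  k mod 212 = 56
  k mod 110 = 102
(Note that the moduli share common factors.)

Combine the congruences pairwise.
gcd(212, 110) = 2 and 2 | (102 − 56), so the pair is consistent; merging gives k ≡ 1752 (mod 11660), where 11660 = lcm(212, 110).
The solution is unique modulo lcm(212, 110) = 11660.

1752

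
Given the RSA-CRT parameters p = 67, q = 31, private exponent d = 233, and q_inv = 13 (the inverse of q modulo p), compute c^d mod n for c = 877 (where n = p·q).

d_p = d mod (p−1) = 233 mod 66 = 35; d_q = d mod (q−1) = 23.
m₁ = c^(d_p) mod p: c ≡ 6 (mod 67), and 6^35 mod 67 = 36.
m₂ = c^(d_q) mod q: c ≡ 9 (mod 31), and 9^23 mod 31 = 28.
h = q_inv·(m₁ − m₂) mod p = 13·(36 − 28) mod 67 = 37.
m = m₂ + h·q = 28 + 37·31 = 1175.

1175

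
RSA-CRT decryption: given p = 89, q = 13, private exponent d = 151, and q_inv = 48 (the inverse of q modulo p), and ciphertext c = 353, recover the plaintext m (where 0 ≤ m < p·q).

d_p = d mod (p−1) = 151 mod 88 = 63; d_q = d mod (q−1) = 7.
m₁ = c^(d_p) mod p: c ≡ 86 (mod 89), and 86^63 mod 89 = 54.
m₂ = c^(d_q) mod q: c ≡ 2 (mod 13), and 2^7 mod 13 = 11.
h = q_inv·(m₁ − m₂) mod p = 48·(54 − 11) mod 89 = 17.
m = m₂ + h·q = 11 + 17·13 = 232.

232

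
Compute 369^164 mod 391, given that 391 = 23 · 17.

Mod 23: 369 ≡ 1; by Fermat, exponent reduces to 164 mod 22 = 10; 1^10 ≡ 1 (mod 23).
Mod 17: 369 ≡ 12; by Fermat, exponent reduces to 164 mod 16 = 4; 12^4 ≡ 13 (mod 17).
Combine by CRT: x ≡ 1 (mod 23), x ≡ 13 (mod 17) ⇒ x ≡ 47 (mod 391).

47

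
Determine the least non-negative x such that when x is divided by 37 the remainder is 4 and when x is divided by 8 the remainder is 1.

From x ≡ 4 (mod 37) write x = 4 + 37t. Substituting into x ≡ 1 (mod 8) gives 37t ≡ 5 (mod 8), and since 5⁻¹ ≡ 5 (mod 8), t ≡ 1. Hence x ≡ 4 + 37·1 = 41 (mod 296).

41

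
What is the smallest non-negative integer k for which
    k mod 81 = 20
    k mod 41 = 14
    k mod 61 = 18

The moduli are pairwise coprime; N = 81·41·61 = 202581.
N/81 = 2501; 2501 ≡ 71 (mod 81); 71·8 ≡ 1, so inverse 8.
N/41 = 4941; 4941 ≡ 21 (mod 41); 21·2 ≡ 1, so inverse 2.
N/61 = 3321; 3321 ≡ 27 (mod 61); 27·52 ≡ 1, so inverse 52.
k ≡ 20·2501·8 + 14·4941·2 + 18·3321·52 = 3646964.
3646964 mod 202581 = 506.

506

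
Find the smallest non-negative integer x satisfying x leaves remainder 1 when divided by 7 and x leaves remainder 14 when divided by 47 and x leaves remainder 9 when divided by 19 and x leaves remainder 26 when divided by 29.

25488

The moduli are pairwise coprime; N = 7·47·19·29 = 181279.
N/7 = 25897; 25897 ≡ 4 (mod 7); 4·2 ≡ 1, so inverse 2.
N/47 = 3857; 3857 ≡ 3 (mod 47); 3·16 ≡ 1, so inverse 16.
N/19 = 9541; 9541 ≡ 3 (mod 19); 3·13 ≡ 1, so inverse 13.
N/29 = 6251; 6251 ≡ 16 (mod 29); 16·20 ≡ 1, so inverse 20.
x ≡ 1·25897·2 + 14·3857·16 + 9·9541·13 + 26·6251·20 = 5282579.
5282579 mod 181279 = 25488.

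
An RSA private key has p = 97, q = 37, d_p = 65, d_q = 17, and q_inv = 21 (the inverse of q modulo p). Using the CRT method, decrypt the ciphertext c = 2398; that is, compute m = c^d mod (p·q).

2204

m₁ = c^(d_p) mod p: c ≡ 70 (mod 97), and 70^65 mod 97 = 70.
m₂ = c^(d_q) mod q: c ≡ 30 (mod 37), and 30^17 mod 37 = 21.
h = q_inv·(m₁ − m₂) mod p = 21·(70 − 21) mod 97 = 59.
m = m₂ + h·q = 21 + 59·37 = 2204.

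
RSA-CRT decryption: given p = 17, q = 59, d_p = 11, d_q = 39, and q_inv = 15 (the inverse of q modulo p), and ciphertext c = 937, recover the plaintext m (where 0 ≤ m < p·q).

m₁ = c^(d_p) mod p: c ≡ 2 (mod 17), and 2^11 mod 17 = 8.
m₂ = c^(d_q) mod q: c ≡ 52 (mod 59), and 52^39 mod 59 = 54.
h = q_inv·(m₁ − m₂) mod p = 15·(8 − 54) mod 17 = 7.
m = m₂ + h·q = 54 + 7·59 = 467.

467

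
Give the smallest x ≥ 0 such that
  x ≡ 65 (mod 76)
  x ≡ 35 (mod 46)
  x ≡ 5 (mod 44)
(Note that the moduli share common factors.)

10477

gcd(76, 46) = 2 and 2 | (35 − 65), so the pair is consistent; merging gives x ≡ 1737 (mod 1748), where 1748 = lcm(76, 46).
gcd(1748, 44) = 4 and 4 | (5 − 1737), so the pair is consistent; merging gives x ≡ 10477 (mod 19228), where 19228 = lcm(1748, 44).
The solution is unique modulo lcm(76, 46, 44) = 19228.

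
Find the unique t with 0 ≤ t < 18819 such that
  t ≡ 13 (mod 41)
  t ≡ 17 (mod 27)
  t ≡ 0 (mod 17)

The moduli are pairwise coprime; N = 41·27·17 = 18819.
N/41 = 459; 459 ≡ 8 (mod 41); 8·36 ≡ 1, so inverse 36.
N/27 = 697; 697 ≡ 22 (mod 27); 22·16 ≡ 1, so inverse 16.
N/17 = 1107; 1107 ≡ 2 (mod 17); 2·9 ≡ 1, so inverse 9.
t ≡ 13·459·36 + 17·697·16 + 0·1107·9 = 404396.
404396 mod 18819 = 9197.

9197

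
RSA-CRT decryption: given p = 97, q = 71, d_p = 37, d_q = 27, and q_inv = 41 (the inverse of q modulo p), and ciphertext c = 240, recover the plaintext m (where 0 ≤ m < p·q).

m₁ = c^(d_p) mod p: c ≡ 46 (mod 97), and 46^37 mod 97 = 63.
m₂ = c^(d_q) mod q: c ≡ 27 (mod 71), and 27^27 mod 71 = 2.
h = q_inv·(m₁ − m₂) mod p = 41·(63 − 2) mod 97 = 76.
m = m₂ + h·q = 2 + 76·71 = 5398.

5398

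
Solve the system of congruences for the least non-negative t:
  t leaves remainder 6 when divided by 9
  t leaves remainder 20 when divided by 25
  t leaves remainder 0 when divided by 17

3570

Combine the congruences pairwise.
From t ≡ 6 (mod 9) write t = 6 + 9s. Substituting into t ≡ 20 (mod 25) gives 9s ≡ 14 (mod 25), and since 9⁻¹ ≡ 14 (mod 25), s ≡ 21. Hence t ≡ 6 + 9·21 = 195 (mod 225).
From t ≡ 195 (mod 225) write t = 195 + 225s. Substituting into t ≡ 0 (mod 17) gives 225s ≡ 9 (mod 17), and since 4⁻¹ ≡ 13 (mod 17), s ≡ 15. Hence t ≡ 195 + 225·15 = 3570 (mod 3825).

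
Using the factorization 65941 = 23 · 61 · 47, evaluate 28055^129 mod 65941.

17358

Mod 23: 28055 ≡ 18; by Fermat, exponent reduces to 129 mod 22 = 19; 18^19 ≡ 16 (mod 23).
Mod 61: 28055 ≡ 56; by Fermat, exponent reduces to 129 mod 60 = 9; 56^9 ≡ 34 (mod 61).
Mod 47: 28055 ≡ 43; by Fermat, exponent reduces to 129 mod 46 = 37; 43^37 ≡ 15 (mod 47).
Combine by CRT: x ≡ 16 (mod 23), x ≡ 34 (mod 61), x ≡ 15 (mod 47) ⇒ x ≡ 17358 (mod 65941).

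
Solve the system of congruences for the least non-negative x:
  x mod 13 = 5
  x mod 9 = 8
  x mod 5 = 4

The moduli are pairwise coprime; N = 13·9·5 = 585.
N/13 = 45; 45 ≡ 6 (mod 13); 6·11 ≡ 1, so inverse 11.
N/9 = 65; 65 ≡ 2 (mod 9); 2·5 ≡ 1, so inverse 5.
N/5 = 117; 117 ≡ 2 (mod 5); 2·3 ≡ 1, so inverse 3.
x ≡ 5·45·11 + 8·65·5 + 4·117·3 = 6479.
6479 mod 585 = 44.

44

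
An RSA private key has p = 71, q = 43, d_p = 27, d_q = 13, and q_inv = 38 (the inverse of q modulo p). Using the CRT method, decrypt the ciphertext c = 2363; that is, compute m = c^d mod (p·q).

m₁ = c^(d_p) mod p: c ≡ 20 (mod 71), and 20^27 mod 71 = 32.
m₂ = c^(d_q) mod q: c ≡ 41 (mod 43), and 41^13 mod 43 = 21.
h = q_inv·(m₁ − m₂) mod p = 38·(32 − 21) mod 71 = 63.
m = m₂ + h·q = 21 + 63·43 = 2730.

2730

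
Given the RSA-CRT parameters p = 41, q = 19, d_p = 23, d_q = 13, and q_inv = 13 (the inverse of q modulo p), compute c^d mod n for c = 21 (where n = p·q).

m₁ = c^(d_p) mod p: c ≡ 21 (mod 41), and 21^23 mod 41 = 36.
m₂ = c^(d_q) mod q: c ≡ 2 (mod 19), and 2^13 mod 19 = 3.
h = q_inv·(m₁ − m₂) mod p = 13·(36 − 3) mod 41 = 19.
m = m₂ + h·q = 3 + 19·19 = 364.

364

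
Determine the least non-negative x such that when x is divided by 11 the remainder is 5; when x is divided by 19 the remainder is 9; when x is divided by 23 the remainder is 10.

4702

From x ≡ 5 (mod 11) write x = 5 + 11t. Substituting into x ≡ 9 (mod 19) gives 11t ≡ 4 (mod 19), and since 11⁻¹ ≡ 7 (mod 19), t ≡ 9. Hence x ≡ 5 + 11·9 = 104 (mod 209).
From x ≡ 104 (mod 209) write x = 104 + 209t. Substituting into x ≡ 10 (mod 23) gives 209t ≡ 21 (mod 23), and since 2⁻¹ ≡ 12 (mod 23), t ≡ 22. Hence x ≡ 104 + 209·22 = 4702 (mod 4807).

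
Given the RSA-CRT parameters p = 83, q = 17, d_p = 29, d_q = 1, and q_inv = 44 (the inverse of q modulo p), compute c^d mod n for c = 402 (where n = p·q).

m₁ = c^(d_p) mod p: c ≡ 70 (mod 83), and 70^29 mod 83 = 23.
m₂ = c^(d_q) mod q: c ≡ 11 (mod 17), and 11^1 mod 17 = 11.
h = q_inv·(m₁ − m₂) mod p = 44·(23 − 11) mod 83 = 30.
m = m₂ + h·q = 11 + 30·17 = 521.

521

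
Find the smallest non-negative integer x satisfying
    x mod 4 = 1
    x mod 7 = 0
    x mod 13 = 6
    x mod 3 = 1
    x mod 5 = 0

From x ≡ 1 (mod 4) write x = 1 + 4t. Substituting into x ≡ 0 (mod 7) gives 4t ≡ 6 (mod 7), and since 4⁻¹ ≡ 2 (mod 7), t ≡ 5. Hence x ≡ 1 + 4·5 = 21 (mod 28).
From x ≡ 21 (mod 28) write x = 21 + 28t. Substituting into x ≡ 6 (mod 13) gives 28t ≡ 11 (mod 13), and since 2⁻¹ ≡ 7 (mod 13), t ≡ 12. Hence x ≡ 21 + 28·12 = 357 (mod 364).
From x ≡ 357 (mod 364) write x = 357 + 364t. Substituting into x ≡ 1 (mod 3) gives 364t ≡ 1 (mod 3), and since 1⁻¹ ≡ 1 (mod 3), t ≡ 1. Hence x ≡ 357 + 364·1 = 721 (mod 1092).
From x ≡ 721 (mod 1092) write x = 721 + 1092t. Substituting into x ≡ 0 (mod 5) gives 1092t ≡ 4 (mod 5), and since 2⁻¹ ≡ 3 (mod 5), t ≡ 2. Hence x ≡ 721 + 1092·2 = 2905 (mod 5460).

2905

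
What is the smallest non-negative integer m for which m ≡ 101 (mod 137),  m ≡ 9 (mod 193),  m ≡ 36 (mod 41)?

The moduli are pairwise coprime; N = 137·193·41 = 1084081.
N/137 = 7913; 7913 ≡ 104 (mod 137); 104·83 ≡ 1, so inverse 83.
N/193 = 5617; 5617 ≡ 20 (mod 193); 20·29 ≡ 1, so inverse 29.
N/41 = 26441; 26441 ≡ 37 (mod 41); 37·10 ≡ 1, so inverse 10.
m ≡ 101·7913·83 + 9·5617·29 + 36·26441·10 = 77319476.
77319476 mod 1084081 = 349725.

349725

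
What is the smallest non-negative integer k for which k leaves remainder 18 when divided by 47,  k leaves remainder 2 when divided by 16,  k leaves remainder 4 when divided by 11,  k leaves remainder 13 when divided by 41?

266226

The moduli are pairwise coprime; N = 47·16·11·41 = 339152.
N/47 = 7216; 7216 ≡ 25 (mod 47); 25·32 ≡ 1, so inverse 32.
N/16 = 21197; 21197 ≡ 13 (mod 16); 13·5 ≡ 1, so inverse 5.
N/11 = 30832; 30832 ≡ 10 (mod 11); 10·10 ≡ 1, so inverse 10.
N/41 = 8272; 8272 ≡ 31 (mod 41); 31·4 ≡ 1, so inverse 4.
k ≡ 18·7216·32 + 2·21197·5 + 4·30832·10 + 13·8272·4 = 6031810.
6031810 mod 339152 = 266226.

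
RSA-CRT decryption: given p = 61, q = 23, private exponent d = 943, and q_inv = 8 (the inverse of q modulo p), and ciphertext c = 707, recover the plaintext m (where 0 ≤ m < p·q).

d_p = d mod (p−1) = 943 mod 60 = 43; d_q = d mod (q−1) = 19.
m₁ = c^(d_p) mod p: c ≡ 36 (mod 61), and 36^43 mod 61 = 4.
m₂ = c^(d_q) mod q: c ≡ 17 (mod 23), and 17^19 mod 23 = 5.
h = q_inv·(m₁ − m₂) mod p = 8·(4 − 5) mod 61 = 53.
m = m₂ + h·q = 5 + 53·23 = 1224.

1224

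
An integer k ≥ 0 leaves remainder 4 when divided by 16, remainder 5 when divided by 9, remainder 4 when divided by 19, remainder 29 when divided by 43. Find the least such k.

The moduli are pairwise coprime; N = 16·9·19·43 = 117648.
N/16 = 7353; 7353 ≡ 9 (mod 16); 9·9 ≡ 1, so inverse 9.
N/9 = 13072; 13072 ≡ 4 (mod 9); 4·7 ≡ 1, so inverse 7.
N/19 = 6192; 6192 ≡ 17 (mod 19); 17·9 ≡ 1, so inverse 9.
N/43 = 2736; 2736 ≡ 27 (mod 43); 27·8 ≡ 1, so inverse 8.
k ≡ 4·7353·9 + 5·13072·7 + 4·6192·9 + 29·2736·8 = 1579892.
1579892 mod 117648 = 50468.

50468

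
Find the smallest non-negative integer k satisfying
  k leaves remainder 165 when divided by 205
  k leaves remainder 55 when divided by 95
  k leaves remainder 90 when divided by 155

gcd(205, 95) = 5 and 5 | (55 − 165), so the pair is consistent; merging gives k ≡ 3855 (mod 3895), where 3895 = lcm(205, 95).
gcd(3895, 155) = 5 and 5 | (90 − 3855), so the pair is consistent; merging gives k ≡ 85650 (mod 120745), where 120745 = lcm(3895, 155).
The solution is unique modulo lcm(205, 95, 155) = 120745.

85650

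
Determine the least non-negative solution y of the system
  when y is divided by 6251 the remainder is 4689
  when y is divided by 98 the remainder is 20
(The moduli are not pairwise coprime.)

23442

gcd(6251, 98) = 7 and 7 | (20 − 4689), so the pair is consistent; merging gives y ≡ 23442 (mod 87514), where 87514 = lcm(6251, 98).
The solution is unique modulo lcm(6251, 98) = 87514.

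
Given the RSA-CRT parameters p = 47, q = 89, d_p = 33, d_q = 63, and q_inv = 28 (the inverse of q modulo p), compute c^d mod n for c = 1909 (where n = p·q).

2749

m₁ = c^(d_p) mod p: c ≡ 29 (mod 47), and 29^33 mod 47 = 23.
m₂ = c^(d_q) mod q: c ≡ 40 (mod 89), and 40^63 mod 89 = 79.
h = q_inv·(m₁ − m₂) mod p = 28·(23 − 79) mod 47 = 30.
m = m₂ + h·q = 79 + 30·89 = 2749.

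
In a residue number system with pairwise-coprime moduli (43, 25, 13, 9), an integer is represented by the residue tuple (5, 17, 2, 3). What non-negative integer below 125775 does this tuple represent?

14367

From x ≡ 5 (mod 43) write x = 5 + 43t. Substituting into x ≡ 17 (mod 25) gives 43t ≡ 12 (mod 25), and since 18⁻¹ ≡ 7 (mod 25), t ≡ 9. Hence x ≡ 5 + 43·9 = 392 (mod 1075).
From x ≡ 392 (mod 1075) write x = 392 + 1075t. Substituting into x ≡ 2 (mod 13) gives 1075t ≡ 0 (mod 13), and since 9⁻¹ ≡ 3 (mod 13), t ≡ 0. Hence x ≡ 392 + 1075·0 = 392 (mod 13975).
From x ≡ 392 (mod 13975) write x = 392 + 13975t. Substituting into x ≡ 3 (mod 9) gives 13975t ≡ 7 (mod 9), and since 7⁻¹ ≡ 4 (mod 9), t ≡ 1. Hence x ≡ 392 + 13975·1 = 14367 (mod 125775).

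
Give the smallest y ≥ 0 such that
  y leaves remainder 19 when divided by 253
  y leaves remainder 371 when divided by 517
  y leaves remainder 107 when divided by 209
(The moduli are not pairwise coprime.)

221647

Combine the congruences pairwise.
gcd(253, 517) = 11 and 11 | (371 − 19), so the pair is consistent; merging gives y ≡ 7609 (mod 11891), where 11891 = lcm(253, 517).
gcd(11891, 209) = 11 and 11 | (107 − 7609), so the pair is consistent; merging gives y ≡ 221647 (mod 225929), where 225929 = lcm(11891, 209).
The solution is unique modulo lcm(253, 517, 209) = 225929.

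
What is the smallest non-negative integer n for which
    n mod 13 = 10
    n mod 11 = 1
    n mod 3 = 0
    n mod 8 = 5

The moduli are pairwise coprime; M = 13·11·3·8 = 3432.
M/13 = 264; 264 ≡ 4 (mod 13); 4·10 ≡ 1, so inverse 10.
M/11 = 312; 312 ≡ 4 (mod 11); 4·3 ≡ 1, so inverse 3.
M/3 = 1144; 1144 ≡ 1 (mod 3), inverse 1.
M/8 = 429; 429 ≡ 5 (mod 8); 5·5 ≡ 1, so inverse 5.
n ≡ 10·264·10 + 1·312·3 + 0·1144·1 + 5·429·5 = 38061.
38061 mod 3432 = 309.

309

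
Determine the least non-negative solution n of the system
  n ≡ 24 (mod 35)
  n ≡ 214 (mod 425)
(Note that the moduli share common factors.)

1914

gcd(35, 425) = 5 and 5 | (214 − 24), so the pair is consistent; merging gives n ≡ 1914 (mod 2975), where 2975 = lcm(35, 425).
The solution is unique modulo lcm(35, 425) = 2975.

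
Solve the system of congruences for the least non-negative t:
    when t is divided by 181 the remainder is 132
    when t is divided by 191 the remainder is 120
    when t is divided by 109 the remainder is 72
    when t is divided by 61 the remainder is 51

From t ≡ 132 (mod 181) write t = 132 + 181s. Substituting into t ≡ 120 (mod 191) gives 181s ≡ 179 (mod 191), and since 181⁻¹ ≡ 19 (mod 191), s ≡ 154. Hence t ≡ 132 + 181·154 = 28006 (mod 34571).
From t ≡ 28006 (mod 34571) write t = 28006 + 34571s. Substituting into t ≡ 72 (mod 109) gives 34571s ≡ 79 (mod 109), and since 18⁻¹ ≡ 103 (mod 109), s ≡ 71. Hence t ≡ 28006 + 34571·71 = 2482547 (mod 3768239).
From t ≡ 2482547 (mod 3768239) write t = 2482547 + 3768239s. Substituting into t ≡ 51 (mod 61) gives 3768239s ≡ 21 (mod 61), and since 25⁻¹ ≡ 22 (mod 61), s ≡ 35. Hence t ≡ 2482547 + 3768239·35 = 134370912 (mod 229862579).

134370912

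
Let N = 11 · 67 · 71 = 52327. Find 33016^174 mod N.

39477

Mod 11: 33016 ≡ 5; by Fermat, exponent reduces to 174 mod 10 = 4; 5^4 ≡ 9 (mod 11).
Mod 67: 33016 ≡ 52; by Fermat, exponent reduces to 174 mod 66 = 42; 52^42 ≡ 14 (mod 67).
Mod 71: 33016 ≡ 1; by Fermat, exponent reduces to 174 mod 70 = 34; 1^34 ≡ 1 (mod 71).
Combine by CRT: x ≡ 9 (mod 11), x ≡ 14 (mod 67), x ≡ 1 (mod 71) ⇒ x ≡ 39477 (mod 52327).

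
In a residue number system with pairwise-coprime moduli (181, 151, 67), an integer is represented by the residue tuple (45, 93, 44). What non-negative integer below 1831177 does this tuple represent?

From x ≡ 45 (mod 181) write x = 45 + 181t. Substituting into x ≡ 93 (mod 151) gives 181t ≡ 48 (mod 151), and since 30⁻¹ ≡ 146 (mod 151), t ≡ 62. Hence x ≡ 45 + 181·62 = 11267 (mod 27331).
From x ≡ 11267 (mod 27331) write x = 11267 + 27331t. Substituting into x ≡ 44 (mod 67) gives 27331t ≡ 33 (mod 67), and since 62⁻¹ ≡ 40 (mod 67), t ≡ 47. Hence x ≡ 11267 + 27331·47 = 1295824 (mod 1831177).

1295824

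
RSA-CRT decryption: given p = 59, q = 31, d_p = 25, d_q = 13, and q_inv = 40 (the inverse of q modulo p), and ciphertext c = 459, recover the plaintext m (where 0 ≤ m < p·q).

m₁ = c^(d_p) mod p: c ≡ 46 (mod 59), and 46^25 mod 59 = 12.
m₂ = c^(d_q) mod q: c ≡ 25 (mod 31), and 25^13 mod 31 = 25.
h = q_inv·(m₁ − m₂) mod p = 40·(12 − 25) mod 59 = 11.
m = m₂ + h·q = 25 + 11·31 = 366.

366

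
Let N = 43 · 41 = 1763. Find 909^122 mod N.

Mod 43: 909 ≡ 6; by Fermat, exponent reduces to 122 mod 42 = 38; 6^38 ≡ 36 (mod 43).
Mod 41: 909 ≡ 7; by Fermat, exponent reduces to 122 mod 40 = 2; 7^2 ≡ 8 (mod 41).
Combine by CRT: x ≡ 36 (mod 43), x ≡ 8 (mod 41) ⇒ x ≡ 1197 (mod 1763).

1197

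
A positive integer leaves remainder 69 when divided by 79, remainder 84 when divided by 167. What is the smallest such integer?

From a ≡ 69 (mod 79) write a = 69 + 79t. Substituting into a ≡ 84 (mod 167) gives 79t ≡ 15 (mod 167), and since 79⁻¹ ≡ 74 (mod 167), t ≡ 108. Hence a ≡ 69 + 79·108 = 8601 (mod 13193).

8601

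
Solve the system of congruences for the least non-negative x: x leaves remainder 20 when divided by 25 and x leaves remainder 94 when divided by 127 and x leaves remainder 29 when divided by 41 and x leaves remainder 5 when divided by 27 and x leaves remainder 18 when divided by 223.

The moduli are pairwise coprime; N = 25·127·41·27·223 = 783783675.
N/25 = 31351347; 31351347 ≡ 22 (mod 25); 22·8 ≡ 1, so inverse 8.
N/127 = 6171525; 6171525 ≡ 87 (mod 127); 87·73 ≡ 1, so inverse 73.
N/41 = 19116675; 19116675 ≡ 15 (mod 41); 15·11 ≡ 1, so inverse 11.
N/27 = 29029025; 29029025 ≡ 2 (mod 27); 2·14 ≡ 1, so inverse 14.
N/223 = 3514725; 3514725 ≡ 22 (mod 223); 22·71 ≡ 1, so inverse 71.
x ≡ 20·31351347·8 + 94·6171525·73 + 29·19116675·11 + 5·29029025·14 + 18·3514725·71 = 59987289695.
59987289695 mod 783783675 = 419730395.

419730395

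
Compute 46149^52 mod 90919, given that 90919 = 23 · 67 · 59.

55967

Mod 23: 46149 ≡ 11; by Fermat, exponent reduces to 52 mod 22 = 8; 11^8 ≡ 8 (mod 23).
Mod 67: 46149 ≡ 53; 53^52 ≡ 22 (mod 67).
Mod 59: 46149 ≡ 11; 11^52 ≡ 35 (mod 59).
Combine by CRT: x ≡ 8 (mod 23), x ≡ 22 (mod 67), x ≡ 35 (mod 59) ⇒ x ≡ 55967 (mod 90919).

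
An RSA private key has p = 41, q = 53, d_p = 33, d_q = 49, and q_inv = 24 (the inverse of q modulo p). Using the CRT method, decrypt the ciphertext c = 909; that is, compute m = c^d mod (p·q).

m₁ = c^(d_p) mod p: c ≡ 7 (mod 41), and 7^33 mod 41 = 29.
m₂ = c^(d_q) mod q: c ≡ 8 (mod 53), and 8^49 mod 53 = 50.
h = q_inv·(m₁ − m₂) mod p = 24·(29 − 50) mod 41 = 29.
m = m₂ + h·q = 50 + 29·53 = 1587.

1587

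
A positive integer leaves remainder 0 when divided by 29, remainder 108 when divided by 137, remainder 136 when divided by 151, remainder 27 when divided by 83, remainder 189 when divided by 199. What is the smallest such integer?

2433990880

The moduli are pairwise coprime; N = 29·137·151·83·199 = 9908928191.
N/29 = 341687179; 341687179 ≡ 15 (mod 29); 15·2 ≡ 1, so inverse 2.
N/137 = 72327943; 72327943 ≡ 26 (mod 137); 26·58 ≡ 1, so inverse 58.
N/151 = 65622041; 65622041 ≡ 8 (mod 151); 8·19 ≡ 1, so inverse 19.
N/83 = 119384677; 119384677 ≡ 50 (mod 83); 50·5 ≡ 1, so inverse 5.
N/199 = 49793609; 49793609 ≡ 28 (mod 199); 28·64 ≡ 1, so inverse 64.
x ≡ 0·341687179·2 + 108·72327943·58 + 136·65622041·19 + 27·119384677·5 + 189·49793609·64 = 1241050014755.
1241050014755 mod 9908928191 = 2433990880.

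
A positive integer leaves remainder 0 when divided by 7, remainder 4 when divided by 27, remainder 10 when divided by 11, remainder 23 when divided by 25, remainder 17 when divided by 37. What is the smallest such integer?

The moduli are pairwise coprime; N = 7·27·11·25·37 = 1923075.
N/7 = 274725; 274725 ≡ 3 (mod 7); 3·5 ≡ 1, so inverse 5.
N/27 = 71225; 71225 ≡ 26 (mod 27); 26·26 ≡ 1, so inverse 26.
N/11 = 174825; 174825 ≡ 2 (mod 11); 2·6 ≡ 1, so inverse 6.
N/25 = 76923; 76923 ≡ 23 (mod 25); 23·12 ≡ 1, so inverse 12.
N/37 = 51975; 51975 ≡ 27 (mod 37); 27·11 ≡ 1, so inverse 11.
a ≡ 0·274725·5 + 4·71225·26 + 10·174825·6 + 23·76923·12 + 17·51975·11 = 48846973.
48846973 mod 1923075 = 770098.

770098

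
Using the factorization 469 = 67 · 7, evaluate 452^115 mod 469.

270

Mod 67: 452 ≡ 50; by Fermat, exponent reduces to 115 mod 66 = 49; 50^49 ≡ 2 (mod 67).
Mod 7: 452 ≡ 4; by Fermat, exponent reduces to 115 mod 6 = 1; 4^1 ≡ 4 (mod 7).
Combine by CRT: x ≡ 2 (mod 67), x ≡ 4 (mod 7) ⇒ x ≡ 270 (mod 469).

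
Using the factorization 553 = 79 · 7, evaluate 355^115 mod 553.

Mod 79: 355 ≡ 39; by Fermat, exponent reduces to 115 mod 78 = 37; 39^37 ≡ 75 (mod 79).
Mod 7: 355 ≡ 5; by Fermat, exponent reduces to 115 mod 6 = 1; 5^1 ≡ 5 (mod 7).
Combine by CRT: x ≡ 75 (mod 79), x ≡ 5 (mod 7) ⇒ x ≡ 75 (mod 553).

75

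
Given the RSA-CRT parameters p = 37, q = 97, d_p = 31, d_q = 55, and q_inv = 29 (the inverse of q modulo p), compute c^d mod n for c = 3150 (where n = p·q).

1134

m₁ = c^(d_p) mod p: c ≡ 5 (mod 37), and 5^31 mod 37 = 24.
m₂ = c^(d_q) mod q: c ≡ 46 (mod 97), and 46^55 mod 97 = 67.
h = q_inv·(m₁ − m₂) mod p = 29·(24 − 67) mod 37 = 11.
m = m₂ + h·q = 67 + 11·97 = 1134.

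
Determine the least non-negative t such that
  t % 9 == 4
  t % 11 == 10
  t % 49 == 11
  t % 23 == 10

110065

The moduli are pairwise coprime; N = 9·11·49·23 = 111573.
N/9 = 12397; 12397 ≡ 4 (mod 9); 4·7 ≡ 1, so inverse 7.
N/11 = 10143; 10143 ≡ 1 (mod 11), inverse 1.
N/49 = 2277; 2277 ≡ 23 (mod 49); 23·32 ≡ 1, so inverse 32.
N/23 = 4851; 4851 ≡ 21 (mod 23); 21·11 ≡ 1, so inverse 11.
t ≡ 4·12397·7 + 10·10143·1 + 11·2277·32 + 10·4851·11 = 1783660.
1783660 mod 111573 = 110065.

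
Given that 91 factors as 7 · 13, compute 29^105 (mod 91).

Mod 7: 29 ≡ 1; by Fermat, exponent reduces to 105 mod 6 = 3; 1^3 ≡ 1 (mod 7).
Mod 13: 29 ≡ 3; by Fermat, exponent reduces to 105 mod 12 = 9; 3^9 ≡ 1 (mod 13).
Combine by CRT: x ≡ 1 (mod 7), x ≡ 1 (mod 13) ⇒ x ≡ 1 (mod 91).

1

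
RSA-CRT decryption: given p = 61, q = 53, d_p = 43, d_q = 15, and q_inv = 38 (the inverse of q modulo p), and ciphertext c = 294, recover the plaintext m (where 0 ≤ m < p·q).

1597

m₁ = c^(d_p) mod p: c ≡ 50 (mod 61), and 50^43 mod 61 = 11.
m₂ = c^(d_q) mod q: c ≡ 29 (mod 53), and 29^15 mod 53 = 7.
h = q_inv·(m₁ − m₂) mod p = 38·(11 − 7) mod 61 = 30.
m = m₂ + h·q = 7 + 30·53 = 1597.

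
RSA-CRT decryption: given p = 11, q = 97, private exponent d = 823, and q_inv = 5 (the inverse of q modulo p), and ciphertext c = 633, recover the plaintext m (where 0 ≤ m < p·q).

612

d_p = d mod (p−1) = 823 mod 10 = 3; d_q = d mod (q−1) = 55.
m₁ = c^(d_p) mod p: c ≡ 6 (mod 11), and 6^3 mod 11 = 7.
m₂ = c^(d_q) mod q: c ≡ 51 (mod 97), and 51^55 mod 97 = 30.
h = q_inv·(m₁ − m₂) mod p = 5·(7 − 30) mod 11 = 6.
m = m₂ + h·q = 30 + 6·97 = 612.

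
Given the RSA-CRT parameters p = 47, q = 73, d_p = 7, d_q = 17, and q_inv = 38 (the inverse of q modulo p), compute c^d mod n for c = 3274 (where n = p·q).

m₁ = c^(d_p) mod p: c ≡ 31 (mod 47), and 31^7 mod 47 = 15.
m₂ = c^(d_q) mod q: c ≡ 62 (mod 73), and 62^17 mod 73 = 29.
h = q_inv·(m₁ − m₂) mod p = 38·(15 − 29) mod 47 = 32.
m = m₂ + h·q = 29 + 32·73 = 2365.

2365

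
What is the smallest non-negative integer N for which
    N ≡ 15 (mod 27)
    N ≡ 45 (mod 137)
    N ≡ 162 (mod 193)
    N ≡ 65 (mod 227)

From N ≡ 15 (mod 27) write N = 15 + 27t. Substituting into N ≡ 45 (mod 137) gives 27t ≡ 30 (mod 137), and since 27⁻¹ ≡ 66 (mod 137), t ≡ 62. Hence N ≡ 15 + 27·62 = 1689 (mod 3699).
From N ≡ 1689 (mod 3699) write N = 1689 + 3699t. Substituting into N ≡ 162 (mod 193) gives 3699t ≡ 17 (mod 193), and since 32⁻¹ ≡ 187 (mod 193), t ≡ 91. Hence N ≡ 1689 + 3699·91 = 338298 (mod 713907).
From N ≡ 338298 (mod 713907) write N = 338298 + 713907t. Substituting into N ≡ 65 (mod 227) gives 713907t ≡ 224 (mod 227), and since 219⁻¹ ≡ 85 (mod 227), t ≡ 199. Hence N ≡ 338298 + 713907·199 = 142405791 (mod 162056889).

142405791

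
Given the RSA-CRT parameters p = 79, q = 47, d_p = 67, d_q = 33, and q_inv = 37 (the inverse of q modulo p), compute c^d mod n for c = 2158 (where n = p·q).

1498

m₁ = c^(d_p) mod p: c ≡ 25 (mod 79), and 25^67 mod 79 = 76.
m₂ = c^(d_q) mod q: c ≡ 43 (mod 47), and 43^33 mod 47 = 41.
h = q_inv·(m₁ − m₂) mod p = 37·(76 − 41) mod 79 = 31.
m = m₂ + h·q = 41 + 31·47 = 1498.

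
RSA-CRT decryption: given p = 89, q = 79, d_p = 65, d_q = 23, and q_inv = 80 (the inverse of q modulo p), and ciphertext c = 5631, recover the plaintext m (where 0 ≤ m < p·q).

6859

m₁ = c^(d_p) mod p: c ≡ 24 (mod 89), and 24^65 mod 89 = 6.
m₂ = c^(d_q) mod q: c ≡ 22 (mod 79), and 22^23 mod 79 = 65.
h = q_inv·(m₁ − m₂) mod p = 80·(6 − 65) mod 89 = 86.
m = m₂ + h·q = 65 + 86·79 = 6859.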